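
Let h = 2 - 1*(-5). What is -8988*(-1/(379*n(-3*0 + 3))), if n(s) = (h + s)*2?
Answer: 2247/1895 ≈ 1.1858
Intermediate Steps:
h = 7 (h = 2 + 5 = 7)
n(s) = 14 + 2*s (n(s) = (7 + s)*2 = 14 + 2*s)
-8988*(-1/(379*n(-3*0 + 3))) = -8988*(-1/(379*(14 + 2*(-3*0 + 3)))) = -8988*(-1/(379*(14 + 2*(0 + 3)))) = -8988*(-1/(379*(14 + 2*3))) = -8988*(-1/(379*(14 + 6))) = -8988/((-379*20)) = -8988/(-7580) = -8988*(-1/7580) = 2247/1895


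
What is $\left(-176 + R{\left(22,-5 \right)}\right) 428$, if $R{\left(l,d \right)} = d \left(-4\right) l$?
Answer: $112992$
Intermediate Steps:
$R{\left(l,d \right)} = - 4 d l$
$\left(-176 + R{\left(22,-5 \right)}\right) 428 = \left(-176 - \left(-20\right) 22\right) 428 = \left(-176 + 440\right) 428 = 264 \cdot 428 = 112992$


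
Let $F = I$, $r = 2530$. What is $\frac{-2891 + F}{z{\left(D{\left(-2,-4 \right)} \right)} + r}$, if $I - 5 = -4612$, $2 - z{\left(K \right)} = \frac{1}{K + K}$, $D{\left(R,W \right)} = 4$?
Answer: $- \frac{59984}{20255} \approx -2.9614$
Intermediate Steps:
$z{\left(K \right)} = 2 - \frac{1}{2 K}$ ($z{\left(K \right)} = 2 - \frac{1}{K + K} = 2 - \frac{1}{2 K}$)
$I = -4607$ ($I = 5 - 4612 = -4607$)
$F = -4607$
$\frac{-2891 + F}{z{\left(D{\left(-2,-4 \right)} \right)} + r} = \frac{-2891 - 4607}{\left(2 - \frac{1}{2 \cdot 4}\right) + 2530} = - \frac{7498}{\left(2 - \frac{1}{8}\right) + 2530} = - \frac{7498}{\frac{15}{8} + 2530} = - \frac{7498}{\frac{20255}{8}} = \left(-7498\right) \frac{8}{20255} = - \frac{59984}{20255}$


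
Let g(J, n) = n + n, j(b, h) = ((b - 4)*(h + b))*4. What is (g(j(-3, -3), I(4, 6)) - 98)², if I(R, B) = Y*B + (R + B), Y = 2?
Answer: 2916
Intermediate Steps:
I(R, B) = R + 3*B (I(R, B) = 2*B + (R + B) = 2*B + (B + R) = R + 3*B)
j(b, h) = 4*(-4 + b)*(b + h) (j(b, h) = ((-4 + b)*(b + h))*4 = 4*(-4 + b)*(b + h))
g(J, n) = 2*n
(g(j(-3, -3), I(4, 6)) - 98)² = (2*(4 + 3*6) - 98)² = (2*(4 + 18) - 98)² = (2*22 - 98)² = (44 - 98)² = (-54)² = 2916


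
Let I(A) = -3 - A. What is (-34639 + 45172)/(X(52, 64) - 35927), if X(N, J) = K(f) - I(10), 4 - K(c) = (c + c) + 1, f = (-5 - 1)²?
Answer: -10533/35983 ≈ -0.29272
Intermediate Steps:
f = 36 (f = (-6)² = 36)
K(c) = 3 - 2*c (K(c) = 4 - ((c + c) + 1) = 4 - (2*c + 1) = 4 - (1 + 2*c) = 4 + (-1 - 2*c) = 3 - 2*c)
X(N, J) = -56 (X(N, J) = (3 - 2*36) - (-3 - 1*10) = (3 - 72) - (-3 - 10) = -69 - 1*(-13) = -69 + 13 = -56)
(-34639 + 45172)/(X(52, 64) - 35927) = (-34639 + 45172)/(-56 - 35927) = 10533/(-35983) = 10533*(-1/35983) = -10533/35983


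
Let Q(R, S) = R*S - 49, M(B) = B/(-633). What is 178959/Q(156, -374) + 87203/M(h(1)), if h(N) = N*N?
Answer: -3223264524066/58393 ≈ -5.5199e+7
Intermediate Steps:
h(N) = N**2
M(B) = -B/633 (M(B) = B*(-1/633) = -B/633)
Q(R, S) = -49 + R*S
178959/Q(156, -374) + 87203/M(h(1)) = 178959/(-49 + 156*(-374)) + 87203/((-1/633*1**2)) = 178959/(-49 - 58344) + 87203/((-1/633*1)) = 178959/(-58393) + 87203/(-1/633) = 178959*(-1/58393) + 87203*(-633) = -178959/58393 - 55199499 = -3223264524066/58393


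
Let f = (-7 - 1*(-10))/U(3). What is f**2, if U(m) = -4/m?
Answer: 81/16 ≈ 5.0625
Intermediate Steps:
f = -9/4 (f = (-7 - 1*(-10))/((-4/3)) = (-7 + 10)/((-4*1/3)) = 3/(-4/3) = 3*(-3/4) = -9/4 ≈ -2.2500)
f**2 = (-9/4)**2 = 81/16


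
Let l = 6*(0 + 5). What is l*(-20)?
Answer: -600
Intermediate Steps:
l = 30 (l = 6*5 = 30)
l*(-20) = 30*(-20) = -600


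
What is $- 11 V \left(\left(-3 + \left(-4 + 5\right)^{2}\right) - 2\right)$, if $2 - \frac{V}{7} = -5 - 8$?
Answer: $4620$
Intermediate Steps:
$V = 105$ ($V = 14 - 7 \left(-5 - 8\right) = 14 - -91 = 14 + 91 = 105$)
$- 11 V \left(\left(-3 + \left(-4 + 5\right)^{2}\right) - 2\right) = \left(-11\right) 105 \left(\left(-3 + \left(-4 + 5\right)^{2}\right) - 2\right) = - 1155 \left(\left(-3 + 1^{2}\right) - 2\right) = - 1155 \left(\left(-3 + 1\right) - 2\right) = - 1155 \left(-2 - 2\right) = \left(-1155\right) \left(-4\right) = 4620$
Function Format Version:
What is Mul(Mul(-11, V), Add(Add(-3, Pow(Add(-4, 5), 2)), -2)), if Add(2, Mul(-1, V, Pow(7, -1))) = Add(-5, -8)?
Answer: 4620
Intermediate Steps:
V = 105 (V = Add(14, Mul(-7, Add(-5, -8))) = Add(14, Mul(-7, -13)) = Add(14, 91) = 105)
Mul(Mul(-11, V), Add(Add(-3, Pow(Add(-4, 5), 2)), -2)) = Mul(Mul(-11, 105), Add(Add(-3, Pow(Add(-4, 5), 2)), -2)) = Mul(-1155, Add(Add(-3, Pow(1, 2)), -2)) = Mul(-1155, Add(Add(-3, 1), -2)) = Mul(-1155, Add(-2, -2)) = Mul(-1155, -4) = 4620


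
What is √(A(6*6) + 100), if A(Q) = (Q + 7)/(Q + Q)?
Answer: √14486/12 ≈ 10.030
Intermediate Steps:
A(Q) = (7 + Q)/(2*Q) (A(Q) = (7 + Q)/((2*Q)) = (7 + Q)*(1/(2*Q)) = (7 + Q)/(2*Q))
√(A(6*6) + 100) = √((7 + 6*6)/(2*((6*6))) + 100) = √((½)*(7 + 36)/36 + 100) = √((½)*(1/36)*43 + 100) = √(43/72 + 100) = √(7243/72) = √14486/12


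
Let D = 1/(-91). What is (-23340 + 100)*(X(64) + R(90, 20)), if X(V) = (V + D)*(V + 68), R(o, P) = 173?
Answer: -2604138280/13 ≈ -2.0032e+8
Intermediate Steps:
D = -1/91 ≈ -0.010989
X(V) = (68 + V)*(-1/91 + V) (X(V) = (V - 1/91)*(V + 68) = (-1/91 + V)*(68 + V) = (68 + V)*(-1/91 + V))
(-23340 + 100)*(X(64) + R(90, 20)) = (-23340 + 100)*((-68/91 + 64² + (6187/91)*64) + 173) = -23240*((-68/91 + 4096 + 395968/91) + 173) = -23240*(768636/91 + 173) = -23240*784379/91 = -2604138280/13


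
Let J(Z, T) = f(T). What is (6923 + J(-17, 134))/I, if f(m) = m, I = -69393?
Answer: -7057/69393 ≈ -0.10170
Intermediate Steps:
J(Z, T) = T
(6923 + J(-17, 134))/I = (6923 + 134)/(-69393) = 7057*(-1/69393) = -7057/69393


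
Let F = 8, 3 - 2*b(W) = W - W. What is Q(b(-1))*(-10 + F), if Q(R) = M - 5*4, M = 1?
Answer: 38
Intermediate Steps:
b(W) = 3/2 (b(W) = 3/2 - (W - W)/2 = 3/2 - 1/2*0 = 3/2 + 0 = 3/2)
Q(R) = -19 (Q(R) = 1 - 5*4 = 1 - 20 = -19)
Q(b(-1))*(-10 + F) = -19*(-10 + 8) = -19*(-2) = 38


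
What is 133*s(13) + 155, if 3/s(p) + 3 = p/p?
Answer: -89/2 ≈ -44.500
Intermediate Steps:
s(p) = -3/2 (s(p) = 3/(-3 + p/p) = 3/(-3 + 1) = 3/(-2) = 3*(-1/2) = -3/2)
133*s(13) + 155 = 133*(-3/2) + 155 = -399/2 + 155 = -89/2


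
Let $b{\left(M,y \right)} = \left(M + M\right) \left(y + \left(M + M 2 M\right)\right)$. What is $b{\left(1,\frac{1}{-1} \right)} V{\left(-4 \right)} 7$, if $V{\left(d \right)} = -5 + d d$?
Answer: $308$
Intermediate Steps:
$V{\left(d \right)} = -5 + d^{2}$
$b{\left(M,y \right)} = 2 M \left(M + y + 2 M^{2}\right)$ ($b{\left(M,y \right)} = 2 M \left(y + \left(M + 2 M M\right)\right) = 2 M \left(y + \left(M + 2 M^{2}\right)\right) = 2 M \left(M + y + 2 M^{2}\right)$)
$b{\left(1,\frac{1}{-1} \right)} V{\left(-4 \right)} 7 = 2 \cdot 1 \left(1 + \frac{1}{-1} + 2 \cdot 1^{2}\right) \left(-5 + \left(-4\right)^{2}\right) 7 = 2 \cdot 1 \left(1 - 1 + 2 \cdot 1\right) \left(-5 + 16\right) 7 = 2 \cdot 1 \left(1 - 1 + 2\right) 11 \cdot 7 = 2 \cdot 1 \cdot 2 \cdot 11 \cdot 7 = 4 \cdot 11 \cdot 7 = 44 \cdot 7 = 308$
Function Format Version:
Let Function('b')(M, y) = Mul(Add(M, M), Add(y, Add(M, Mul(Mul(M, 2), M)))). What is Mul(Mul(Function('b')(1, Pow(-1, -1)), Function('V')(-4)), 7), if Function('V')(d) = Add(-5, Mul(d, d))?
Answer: 308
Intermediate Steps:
Function('V')(d) = Add(-5, Pow(d, 2))
Function('b')(M, y) = Mul(2, M, Add(M, y, Mul(2, Pow(M, 2)))) (Function('b')(M, y) = Mul(Mul(2, M), Add(y, Add(M, Mul(Mul(2, M), M)))) = Mul(Mul(2, M), Add(y, Add(M, Mul(2, Pow(M, 2))))) = Mul(Mul(2, M), Add(M, y, Mul(2, Pow(M, 2)))) = Mul(2, M, Add(M, y, Mul(2, Pow(M, 2)))))
Mul(Mul(Function('b')(1, Pow(-1, -1)), Function('V')(-4)), 7) = Mul(Mul(Mul(2, 1, Add(1, Pow(-1, -1), Mul(2, Pow(1, 2)))), Add(-5, Pow(-4, 2))), 7) = Mul(Mul(Mul(2, 1, Add(1, -1, Mul(2, 1))), Add(-5, 16)), 7) = Mul(Mul(Mul(2, 1, Add(1, -1, 2)), 11), 7) = Mul(Mul(Mul(2, 1, 2), 11), 7) = Mul(Mul(4, 11), 7) = Mul(44, 7) = 308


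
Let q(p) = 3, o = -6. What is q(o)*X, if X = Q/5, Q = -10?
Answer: -6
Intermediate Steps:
X = -2 (X = -10/5 = -10*⅕ = -2)
q(o)*X = 3*(-2) = -6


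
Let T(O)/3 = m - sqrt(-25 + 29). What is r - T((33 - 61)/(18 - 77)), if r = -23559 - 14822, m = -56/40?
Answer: -191854/5 ≈ -38371.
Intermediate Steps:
m = -7/5 (m = -56*1/40 = -7/5 ≈ -1.4000)
r = -38381
T(O) = -51/5 (T(O) = 3*(-7/5 - sqrt(-25 + 29)) = 3*(-7/5 - sqrt(4)) = 3*(-7/5 - 1*2) = 3*(-7/5 - 2) = 3*(-17/5) = -51/5)
r - T((33 - 61)/(18 - 77)) = -38381 - 1*(-51/5) = -38381 + 51/5 = -191854/5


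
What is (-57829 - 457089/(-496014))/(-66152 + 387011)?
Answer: -3187059613/17683395114 ≈ -0.18023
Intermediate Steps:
(-57829 - 457089/(-496014))/(-66152 + 387011) = (-57829 - 457089*(-1/496014))/320859 = (-57829 + 152363/165338)*(1/320859) = -9561178839/165338*1/320859 = -3187059613/17683395114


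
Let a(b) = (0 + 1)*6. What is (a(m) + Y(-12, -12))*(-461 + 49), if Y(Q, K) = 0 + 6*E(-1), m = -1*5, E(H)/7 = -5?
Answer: 84048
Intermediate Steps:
E(H) = -35 (E(H) = 7*(-5) = -35)
m = -5
a(b) = 6 (a(b) = 1*6 = 6)
Y(Q, K) = -210 (Y(Q, K) = 0 + 6*(-35) = 0 - 210 = -210)
(a(m) + Y(-12, -12))*(-461 + 49) = (6 - 210)*(-461 + 49) = -204*(-412) = 84048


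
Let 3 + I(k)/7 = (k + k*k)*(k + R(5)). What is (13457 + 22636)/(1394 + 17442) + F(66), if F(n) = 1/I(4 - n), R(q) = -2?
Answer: 61154408365/31914908452 ≈ 1.9162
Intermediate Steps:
I(k) = -21 + 7*(-2 + k)*(k + k²) (I(k) = -21 + 7*((k + k*k)*(k - 2)) = -21 + 7*((k + k²)*(-2 + k)) = -21 + 7*((-2 + k)*(k + k²)) = -21 + 7*(-2 + k)*(k + k²))
F(n) = 1/(-77 - 7*(4 - n)² + 7*(4 - n)³ + 14*n) (F(n) = 1/(-21 - 14*(4 - n) - 7*(4 - n)² + 7*(4 - n)³) = 1/(-21 + (-56 + 14*n) - 7*(4 - n)² + 7*(4 - n)³) = 1/(-77 - 7*(4 - n)² + 7*(4 - n)³ + 14*n))
(13457 + 22636)/(1394 + 17442) + F(66) = (13457 + 22636)/(1394 + 17442) - 1/(-259 - 77*66² + 7*66³ + 266*66) = 36093/18836 - 1/(-259 - 77*4356 + 7*287496 + 17556) = 36093*(1/18836) - 1/(-259 - 335412 + 2012472 + 17556) = 36093/18836 - 1/1694357 = 61154408365/31914908452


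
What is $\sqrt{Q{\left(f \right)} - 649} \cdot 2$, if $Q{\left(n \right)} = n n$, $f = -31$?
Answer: $4 \sqrt{78} \approx 35.327$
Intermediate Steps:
$Q{\left(n \right)} = n^{2}$
$\sqrt{Q{\left(f \right)} - 649} \cdot 2 = \sqrt{\left(-31\right)^{2} - 649} \cdot 2 = \sqrt{961 - 649} \cdot 2 = \sqrt{312} \cdot 2 = 2 \sqrt{78} \cdot 2 = 4 \sqrt{78}$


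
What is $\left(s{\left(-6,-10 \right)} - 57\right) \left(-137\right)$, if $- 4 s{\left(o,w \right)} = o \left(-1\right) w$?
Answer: $5754$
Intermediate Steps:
$s{\left(o,w \right)} = \frac{o w}{4}$ ($s{\left(o,w \right)} = - \frac{o \left(-1\right) w}{4} = - \frac{- o w}{4} = - \frac{\left(-1\right) o w}{4} = \frac{o w}{4}$)
$\left(s{\left(-6,-10 \right)} - 57\right) \left(-137\right) = \left(\frac{1}{4} \left(-6\right) \left(-10\right) - 57\right) \left(-137\right) = \left(15 - 57\right) \left(-137\right) = \left(-42\right) \left(-137\right) = 5754$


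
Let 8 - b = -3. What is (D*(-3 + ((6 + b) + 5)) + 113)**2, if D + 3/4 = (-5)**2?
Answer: 5267025/16 ≈ 3.2919e+5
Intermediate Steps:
b = 11 (b = 8 - 1*(-3) = 8 + 3 = 11)
D = 97/4 (D = -3/4 + (-5)**2 = -3/4 + 25 = 97/4 ≈ 24.250)
(D*(-3 + ((6 + b) + 5)) + 113)**2 = (97*(-3 + ((6 + 11) + 5))/4 + 113)**2 = (97*(-3 + (17 + 5))/4 + 113)**2 = (97*(-3 + 22)/4 + 113)**2 = ((97/4)*19 + 113)**2 = (1843/4 + 113)**2 = (2295/4)**2 = 5267025/16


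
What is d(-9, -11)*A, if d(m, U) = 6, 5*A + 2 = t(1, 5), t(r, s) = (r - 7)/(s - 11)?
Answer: -6/5 ≈ -1.2000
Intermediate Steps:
t(r, s) = (-7 + r)/(-11 + s)
A = -⅕ (A = -⅖ + ((-7 + 1)/(-11 + 5))/5 = -⅖ + (-6/(-6))/5 = -⅖ + (-⅙*(-6))/5 = -⅖ + (⅕)*1 = -⅖ + ⅕ = -⅕ ≈ -0.20000)
d(-9, -11)*A = 6*(-⅕) = -6/5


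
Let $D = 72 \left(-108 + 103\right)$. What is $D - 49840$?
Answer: $-50200$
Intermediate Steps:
$D = -360$ ($D = 72 \left(-5\right) = -360$)
$D - 49840 = -360 - 49840 = -50200$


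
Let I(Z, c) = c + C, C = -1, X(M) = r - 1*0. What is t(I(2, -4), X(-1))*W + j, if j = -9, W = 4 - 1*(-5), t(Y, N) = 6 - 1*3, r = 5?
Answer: 18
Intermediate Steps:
X(M) = 5 (X(M) = 5 - 1*0 = 5 + 0 = 5)
I(Z, c) = -1 + c (I(Z, c) = c - 1 = -1 + c)
t(Y, N) = 3 (t(Y, N) = 6 - 3 = 3)
W = 9 (W = 4 + 5 = 9)
t(I(2, -4), X(-1))*W + j = 3*9 - 9 = 27 - 9 = 18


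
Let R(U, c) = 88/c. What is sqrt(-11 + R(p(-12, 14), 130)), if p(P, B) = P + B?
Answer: I*sqrt(43615)/65 ≈ 3.213*I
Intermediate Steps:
p(P, B) = B + P
sqrt(-11 + R(p(-12, 14), 130)) = sqrt(-11 + 88/130) = sqrt(-11 + 88*(1/130)) = sqrt(-11 + 44/65) = sqrt(-671/65) = I*sqrt(43615)/65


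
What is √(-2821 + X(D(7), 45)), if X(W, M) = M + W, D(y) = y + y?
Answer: I*√2762 ≈ 52.555*I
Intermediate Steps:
D(y) = 2*y
√(-2821 + X(D(7), 45)) = √(-2821 + (45 + 2*7)) = √(-2821 + (45 + 14)) = √(-2821 + 59) = √(-2762) = I*√2762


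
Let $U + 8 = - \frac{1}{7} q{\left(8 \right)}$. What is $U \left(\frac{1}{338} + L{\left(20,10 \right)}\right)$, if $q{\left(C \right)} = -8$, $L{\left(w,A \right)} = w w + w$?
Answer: $- \frac{3407064}{1183} \approx -2880.0$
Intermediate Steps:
$L{\left(w,A \right)} = w + w^{2}$ ($L{\left(w,A \right)} = w^{2} + w = w + w^{2}$)
$U = - \frac{48}{7}$ ($U = -8 + - \frac{1}{7} \left(-8\right) = -8 + \left(-1\right) \frac{1}{7} \left(-8\right) = -8 - - \frac{8}{7} = -8 + \frac{8}{7} = - \frac{48}{7} \approx -6.8571$)
$U \left(\frac{1}{338} + L{\left(20,10 \right)}\right) = - \frac{48 \left(\frac{1}{338} + 20 \left(1 + 20\right)\right)}{7} = - \frac{48 \left(\frac{1}{338} + 20 \cdot 21\right)}{7} = - \frac{48 \left(\frac{1}{338} + 420\right)}{7} = \left(- \frac{48}{7}\right) \frac{141961}{338} = - \frac{3407064}{1183}$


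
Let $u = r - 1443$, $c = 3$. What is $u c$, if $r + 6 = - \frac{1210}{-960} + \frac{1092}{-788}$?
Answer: $- \frac{27405859}{6304} \approx -4347.4$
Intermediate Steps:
$r = - \frac{115843}{18912}$ ($r = -6 + \left(- \frac{1210}{-960} + \frac{1092}{-788}\right) = -6 + \left(\left(-1210\right) \left(- \frac{1}{960}\right) + 1092 \left(- \frac{1}{788}\right)\right) = -6 + \left(\frac{121}{96} - \frac{273}{197}\right) = -6 - \frac{2371}{18912} = - \frac{115843}{18912} \approx -6.1254$)
$u = - \frac{27405859}{18912}$ ($u = - \frac{115843}{18912} - 1443 = - \frac{27405859}{18912} \approx -1449.1$)
$u c = \left(- \frac{27405859}{18912}\right) 3 = - \frac{27405859}{6304}$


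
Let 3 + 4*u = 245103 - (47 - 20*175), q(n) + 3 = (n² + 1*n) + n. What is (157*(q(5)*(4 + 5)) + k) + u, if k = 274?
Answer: 430513/4 ≈ 1.0763e+5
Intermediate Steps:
q(n) = -3 + n² + 2*n (q(n) = -3 + ((n² + 1*n) + n) = -3 + ((n² + n) + n) = -3 + ((n + n²) + n) = -3 + (n² + 2*n) = -3 + n² + 2*n)
u = 248553/4 (u = -¾ + (245103 - (47 - 20*175))/4 = -¾ + (245103 - (47 - 3500))/4 = -¾ + (245103 - 1*(-3453))/4 = -¾ + (245103 + 3453)/4 = -¾ + (¼)*248556 = -¾ + 62139 = 248553/4 ≈ 62138.)
(157*(q(5)*(4 + 5)) + k) + u = (157*((-3 + 5² + 2*5)*(4 + 5)) + 274) + 248553/4 = (157*((-3 + 25 + 10)*9) + 274) + 248553/4 = (157*(32*9) + 274) + 248553/4 = (157*288 + 274) + 248553/4 = (45216 + 274) + 248553/4 = 45490 + 248553/4 = 430513/4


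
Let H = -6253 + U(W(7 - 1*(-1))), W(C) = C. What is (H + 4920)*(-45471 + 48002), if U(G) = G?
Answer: -3353575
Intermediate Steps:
H = -6245 (H = -6253 + (7 - 1*(-1)) = -6253 + (7 + 1) = -6253 + 8 = -6245)
(H + 4920)*(-45471 + 48002) = (-6245 + 4920)*(-45471 + 48002) = -1325*2531 = -3353575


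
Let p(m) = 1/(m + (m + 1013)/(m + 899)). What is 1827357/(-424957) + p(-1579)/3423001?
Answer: -197430187904445257/45912944409711717 ≈ -4.3001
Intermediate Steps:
p(m) = 1/(m + (1013 + m)/(899 + m))
1827357/(-424957) + p(-1579)/3423001 = 1827357/(-424957) + ((899 - 1579)/(1013 + (-1579)² + 900*(-1579)))/3423001 = 1827357*(-1/424957) + (-680/(1013 + 2493241 - 1421100))*(1/3423001) = -1827357/424957 + (-680/1073154)*(1/3423001) = -1827357/424957 + ((1/1073154)*(-680))*(1/3423001) = -1827357/424957 - 340/536577*1/3423001 = -1827357/424957 - 20/108041388681 = -197430187904445257/45912944409711717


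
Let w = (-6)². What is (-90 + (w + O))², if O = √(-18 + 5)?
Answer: (54 - I*√13)² ≈ 2903.0 - 389.4*I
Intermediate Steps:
w = 36
O = I*√13 (O = √(-13) = I*√13 ≈ 3.6056*I)
(-90 + (w + O))² = (-90 + (36 + I*√13))² = (-54 + I*√13)²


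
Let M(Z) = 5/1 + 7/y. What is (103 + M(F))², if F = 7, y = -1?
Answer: 10201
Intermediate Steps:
M(Z) = -2 (M(Z) = 5/1 + 7/(-1) = 5*1 + 7*(-1) = 5 - 7 = -2)
(103 + M(F))² = (103 - 2)² = 101² = 10201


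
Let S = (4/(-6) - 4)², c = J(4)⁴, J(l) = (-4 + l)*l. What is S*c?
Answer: 0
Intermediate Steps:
J(l) = l*(-4 + l)
c = 0 (c = (4*(-4 + 4))⁴ = (4*0)⁴ = 0⁴ = 0)
S = 196/9 (S = (4*(-⅙) - 4)² = (-⅔ - 4)² = (-14/3)² = 196/9 ≈ 21.778)
S*c = (196/9)*0 = 0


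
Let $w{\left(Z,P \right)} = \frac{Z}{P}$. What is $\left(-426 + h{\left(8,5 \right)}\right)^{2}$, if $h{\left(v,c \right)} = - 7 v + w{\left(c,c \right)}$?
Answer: $231361$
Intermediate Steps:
$h{\left(v,c \right)} = 1 - 7 v$ ($h{\left(v,c \right)} = - 7 v + \frac{c}{c} = - 7 v + 1 = 1 - 7 v$)
$\left(-426 + h{\left(8,5 \right)}\right)^{2} = \left(-426 + \left(1 - 56\right)\right)^{2} = \left(-426 - 55\right)^{2} = \left(-481\right)^{2} = 231361$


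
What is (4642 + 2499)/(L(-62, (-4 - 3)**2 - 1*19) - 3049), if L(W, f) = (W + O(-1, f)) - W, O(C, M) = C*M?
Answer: -7141/3079 ≈ -2.3193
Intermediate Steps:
L(W, f) = -f (L(W, f) = (W - f) - W = -f)
(4642 + 2499)/(L(-62, (-4 - 3)**2 - 1*19) - 3049) = (4642 + 2499)/(-((-4 - 3)**2 - 1*19) - 3049) = 7141/(-((-7)**2 - 19) - 3049) = 7141/(-(49 - 19) - 3049) = 7141/(-1*30 - 3049) = 7141/(-30 - 3049) = 7141/(-3079) = 7141*(-1/3079) = -7141/3079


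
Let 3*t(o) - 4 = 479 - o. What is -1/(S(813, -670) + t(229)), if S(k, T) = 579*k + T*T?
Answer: -3/2759135 ≈ -1.0873e-6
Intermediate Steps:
S(k, T) = T² + 579*k (S(k, T) = 579*k + T² = T² + 579*k)
t(o) = 161 - o/3 (t(o) = 4/3 + (479 - o)/3 = 4/3 + (479/3 - o/3) = 161 - o/3)
-1/(S(813, -670) + t(229)) = -1/(((-670)² + 579*813) + (161 - ⅓*229)) = -1/((448900 + 470727) + (161 - 229/3)) = -1/(919627 + 254/3) = -1/2759135/3 = -1*3/2759135 = -3/2759135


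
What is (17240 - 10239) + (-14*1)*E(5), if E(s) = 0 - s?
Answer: 7071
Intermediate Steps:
E(s) = -s
(17240 - 10239) + (-14*1)*E(5) = (17240 - 10239) + (-14*1)*(-1*5) = 7001 - 14*(-5) = 7001 + 70 = 7071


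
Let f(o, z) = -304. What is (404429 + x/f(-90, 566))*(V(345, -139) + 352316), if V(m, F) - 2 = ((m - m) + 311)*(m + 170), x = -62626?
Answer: 31520021435643/152 ≈ 2.0737e+11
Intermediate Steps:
V(m, F) = 52872 + 311*m (V(m, F) = 2 + ((m - m) + 311)*(m + 170) = 2 + (0 + 311)*(170 + m) = 2 + 311*(170 + m) = 2 + (52870 + 311*m) = 52872 + 311*m)
(404429 + x/f(-90, 566))*(V(345, -139) + 352316) = (404429 - 62626/(-304))*((52872 + 311*345) + 352316) = (404429 - 62626*(-1/304))*((52872 + 107295) + 352316) = (404429 + 31313/152)*(160167 + 352316) = (61504521/152)*512483 = 31520021435643/152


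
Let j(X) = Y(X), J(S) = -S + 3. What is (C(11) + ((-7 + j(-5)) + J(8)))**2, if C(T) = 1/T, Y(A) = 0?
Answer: 17161/121 ≈ 141.83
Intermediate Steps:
J(S) = 3 - S
j(X) = 0
(C(11) + ((-7 + j(-5)) + J(8)))**2 = (1/11 + ((-7 + 0) + (3 - 1*8)))**2 = (1/11 + (-7 + (3 - 8)))**2 = (1/11 + (-7 - 5))**2 = (1/11 - 12)**2 = (-131/11)**2 = 17161/121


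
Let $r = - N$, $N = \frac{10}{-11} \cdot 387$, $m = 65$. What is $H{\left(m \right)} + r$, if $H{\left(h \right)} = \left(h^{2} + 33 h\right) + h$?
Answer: $\frac{74655}{11} \approx 6786.8$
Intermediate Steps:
$N = - \frac{3870}{11}$ ($N = 10 \left(- \frac{1}{11}\right) 387 = \left(- \frac{10}{11}\right) 387 = - \frac{3870}{11} \approx -351.82$)
$H{\left(h \right)} = h^{2} + 34 h$
$r = \frac{3870}{11}$ ($r = \left(-1\right) \left(- \frac{3870}{11}\right) = \frac{3870}{11} \approx 351.82$)
$H{\left(m \right)} + r = 65 \left(34 + 65\right) + \frac{3870}{11} = 65 \cdot 99 + \frac{3870}{11} = 6435 + \frac{3870}{11} = \frac{74655}{11}$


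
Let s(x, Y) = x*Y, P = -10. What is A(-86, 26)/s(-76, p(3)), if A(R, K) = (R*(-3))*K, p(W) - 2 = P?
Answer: 1677/152 ≈ 11.033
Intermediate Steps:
p(W) = -8 (p(W) = 2 - 10 = -8)
s(x, Y) = Y*x
A(R, K) = -3*K*R (A(R, K) = (-3*R)*K = -3*K*R)
A(-86, 26)/s(-76, p(3)) = (-3*26*(-86))/((-8*(-76))) = 6708/608 = 6708*(1/608) = 1677/152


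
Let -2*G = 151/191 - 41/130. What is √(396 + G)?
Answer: 3*√27110995535/24830 ≈ 19.894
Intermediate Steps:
G = -11799/49660 (G = -(151/191 - 41/130)/2 = -½*11799/24830 = -11799/49660 ≈ -0.23760)
√(396 + G) = √(396 - 11799/49660) = √(19653561/49660) = 3*√27110995535/24830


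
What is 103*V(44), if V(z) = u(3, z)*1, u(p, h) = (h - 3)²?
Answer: 173143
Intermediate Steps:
u(p, h) = (-3 + h)²
V(z) = (-3 + z)² (V(z) = (-3 + z)²*1 = (-3 + z)²)
103*V(44) = 103*(-3 + 44)² = 103*41² = 103*1681 = 173143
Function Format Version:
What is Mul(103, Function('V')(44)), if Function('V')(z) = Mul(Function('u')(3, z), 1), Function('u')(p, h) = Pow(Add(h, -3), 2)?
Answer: 173143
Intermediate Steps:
Function('u')(p, h) = Pow(Add(-3, h), 2)
Function('V')(z) = Pow(Add(-3, z), 2) (Function('V')(z) = Mul(Pow(Add(-3, z), 2), 1) = Pow(Add(-3, z), 2))
Mul(103, Function('V')(44)) = Mul(103, Pow(Add(-3, 44), 2)) = Mul(103, Pow(41, 2)) = Mul(103, 1681) = 173143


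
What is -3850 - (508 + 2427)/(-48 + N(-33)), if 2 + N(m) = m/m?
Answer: -185715/49 ≈ -3790.1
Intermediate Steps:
N(m) = -1 (N(m) = -2 + m/m = -2 + 1 = -1)
-3850 - (508 + 2427)/(-48 + N(-33)) = -3850 - (508 + 2427)/(-48 - 1) = -3850 - 2935/(-49) = -3850 - 2935*(-1)/49 = -3850 - 1*(-2935/49) = -3850 + 2935/49 = -185715/49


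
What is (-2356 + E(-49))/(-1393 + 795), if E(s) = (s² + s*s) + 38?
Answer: -54/13 ≈ -4.1538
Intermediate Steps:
E(s) = 38 + 2*s² (E(s) = (s² + s²) + 38 = 2*s² + 38 = 38 + 2*s²)
(-2356 + E(-49))/(-1393 + 795) = (-2356 + (38 + 2*(-49)²))/(-1393 + 795) = (-2356 + (38 + 2*2401))/(-598) = (-2356 + (38 + 4802))*(-1/598) = (-2356 + 4840)*(-1/598) = 2484*(-1/598) = -54/13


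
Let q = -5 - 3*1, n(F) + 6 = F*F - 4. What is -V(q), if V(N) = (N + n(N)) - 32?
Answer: -14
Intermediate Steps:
n(F) = -10 + F² (n(F) = -6 + (F*F - 4) = -6 + (F² - 4) = -6 + (-4 + F²) = -10 + F²)
q = -8 (q = -5 - 3 = -8)
V(N) = -42 + N + N² (V(N) = (N + (-10 + N²)) - 32 = (-10 + N + N²) - 32 = -42 + N + N²)
-V(q) = -(-42 - 8 + (-8)²) = -(-42 - 8 + 64) = -1*14 = -14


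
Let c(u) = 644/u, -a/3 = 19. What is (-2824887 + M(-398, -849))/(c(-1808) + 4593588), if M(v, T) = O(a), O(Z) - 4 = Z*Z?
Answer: -1275378568/2076301615 ≈ -0.61425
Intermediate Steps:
a = -57 (a = -3*19 = -57)
O(Z) = 4 + Z² (O(Z) = 4 + Z*Z = 4 + Z²)
M(v, T) = 3253 (M(v, T) = 4 + (-57)² = 4 + 3249 = 3253)
(-2824887 + M(-398, -849))/(c(-1808) + 4593588) = (-2824887 + 3253)/(644/(-1808) + 4593588) = -2821634/(644*(-1/1808) + 4593588) = -2821634/(-161/452 + 4593588) = -2821634/2076301615/452 = -2821634*452/2076301615 = -1275378568/2076301615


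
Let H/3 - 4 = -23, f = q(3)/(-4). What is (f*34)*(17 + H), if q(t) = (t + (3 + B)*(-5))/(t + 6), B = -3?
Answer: 340/3 ≈ 113.33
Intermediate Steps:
q(t) = t/(6 + t) (q(t) = (t + (3 - 3)*(-5))/(t + 6) = (t + 0*(-5))/(6 + t) = (t + 0)/(6 + t) = t/(6 + t))
f = -1/12 (f = (3/(6 + 3))/(-4) = (3/9)*(-¼) = (3*(⅑))*(-¼) = (⅓)*(-¼) = -1/12 ≈ -0.083333)
H = -57 (H = 12 + 3*(-23) = 12 - 69 = -57)
(f*34)*(17 + H) = (-1/12*34)*(17 - 57) = -17/6*(-40) = 340/3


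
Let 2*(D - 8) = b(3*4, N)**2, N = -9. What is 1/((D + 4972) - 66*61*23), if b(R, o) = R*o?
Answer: -1/81786 ≈ -1.2227e-5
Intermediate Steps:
D = 5840 (D = 8 + ((3*4)*(-9))**2/2 = 8 + (12*(-9))**2/2 = 8 + (1/2)*(-108)**2 = 8 + (1/2)*11664 = 8 + 5832 = 5840)
1/((D + 4972) - 66*61*23) = 1/((5840 + 4972) - 66*61*23) = 1/(10812 - 4026*23) = 1/(10812 - 92598) = 1/(-81786) = -1/81786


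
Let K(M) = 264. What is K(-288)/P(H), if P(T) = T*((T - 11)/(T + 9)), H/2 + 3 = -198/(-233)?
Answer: 2245188/119071 ≈ 18.856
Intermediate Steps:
H = -1002/233 (H = -6 + 2*(-198/(-233)) = -6 + 2*(-198*(-1/233)) = -6 + 2*(198/233) = -6 + 396/233 = -1002/233 ≈ -4.3004)
P(T) = T*(-11 + T)/(9 + T) (P(T) = T*((-11 + T)/(9 + T)) = T*(-11 + T)/(9 + T))
K(-288)/P(H) = 264/((-1002*(-11 - 1002/233)/(233*(9 - 1002/233)))) = 264/((-1002/233*(-3565/233)/1095/233)) = 264/((-1002/233*233/1095*(-3565/233))) = 264/(238142/17009) = 264*(17009/238142) = 2245188/119071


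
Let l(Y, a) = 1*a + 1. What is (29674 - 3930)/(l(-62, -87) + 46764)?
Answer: 12872/23339 ≈ 0.55152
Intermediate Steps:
l(Y, a) = 1 + a (l(Y, a) = a + 1 = 1 + a)
(29674 - 3930)/(l(-62, -87) + 46764) = (29674 - 3930)/((1 - 87) + 46764) = 25744/(-86 + 46764) = 25744/46678 = 25744*(1/46678) = 12872/23339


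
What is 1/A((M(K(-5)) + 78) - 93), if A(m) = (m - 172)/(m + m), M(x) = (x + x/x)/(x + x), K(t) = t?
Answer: 146/933 ≈ 0.15648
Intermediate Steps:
M(x) = (1 + x)/(2*x) (M(x) = (x + 1)/((2*x)) = (1 + x)*(1/(2*x)) = (1 + x)/(2*x))
A(m) = (-172 + m)/(2*m) (A(m) = (-172 + m)/((2*m)) = (-172 + m)*(1/(2*m)) = (-172 + m)/(2*m))
1/A((M(K(-5)) + 78) - 93) = 1/((-172 + (((½)*(1 - 5)/(-5) + 78) - 93))/(2*(((½)*(1 - 5)/(-5) + 78) - 93))) = 1/((-172 + (((½)*(-⅕)*(-4) + 78) - 93))/(2*(((½)*(-⅕)*(-4) + 78) - 93))) = 1/((-172 + ((⅖ + 78) - 93))/(2*((⅖ + 78) - 93))) = 1/((-172 + (392/5 - 93))/(2*(392/5 - 93))) = 1/((-172 - 73/5)/(2*(-73/5))) = 1/((½)*(-5/73)*(-933/5)) = 1/(933/146) = 146/933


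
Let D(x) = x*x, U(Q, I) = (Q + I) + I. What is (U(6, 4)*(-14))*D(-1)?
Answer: -196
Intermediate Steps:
U(Q, I) = Q + 2*I (U(Q, I) = (I + Q) + I = Q + 2*I)
D(x) = x²
(U(6, 4)*(-14))*D(-1) = ((6 + 2*4)*(-14))*(-1)² = ((6 + 8)*(-14))*1 = (14*(-14))*1 = -196*1 = -196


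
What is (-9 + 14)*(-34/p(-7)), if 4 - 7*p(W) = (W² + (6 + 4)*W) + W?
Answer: -595/16 ≈ -37.188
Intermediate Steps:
p(W) = 4/7 - 11*W/7 - W²/7 (p(W) = 4/7 - ((W² + (6 + 4)*W) + W)/7 = 4/7 - ((W² + 10*W) + W)/7 = 4/7 - (W² + 11*W)/7 = 4/7 + (-11*W/7 - W²/7) = 4/7 - 11*W/7 - W²/7)
(-9 + 14)*(-34/p(-7)) = (-9 + 14)*(-34/(4/7 - 11/7*(-7) - ⅐*(-7)²)) = 5*(-34/(4/7 + 11 - ⅐*49)) = 5*(-34/(4/7 + 11 - 7)) = 5*(-34/32/7) = 5*(-34*7/32) = 5*(-119/16) = -595/16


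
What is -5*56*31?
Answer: -8680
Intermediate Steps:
-5*56*31 = -280*31 = -8680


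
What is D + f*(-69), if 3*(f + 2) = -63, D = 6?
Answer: 1593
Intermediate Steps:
f = -23 (f = -2 + (⅓)*(-63) = -2 - 21 = -23)
D + f*(-69) = 6 - 23*(-69) = 6 + 1587 = 1593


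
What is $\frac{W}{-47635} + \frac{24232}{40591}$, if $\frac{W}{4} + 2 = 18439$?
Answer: $- \frac{1839213748}{1933552285} \approx -0.95121$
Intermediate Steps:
$W = 73748$ ($W = -8 + 4 \cdot 18439 = -8 + 73756 = 73748$)
$\frac{W}{-47635} + \frac{24232}{40591} = \frac{73748}{-47635} + \frac{24232}{40591} = 73748 \left(- \frac{1}{47635}\right) + 24232 \cdot \frac{1}{40591} = - \frac{73748}{47635} + \frac{24232}{40591} = - \frac{1839213748}{1933552285}$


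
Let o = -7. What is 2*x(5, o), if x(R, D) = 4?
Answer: 8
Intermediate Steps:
2*x(5, o) = 2*4 = 8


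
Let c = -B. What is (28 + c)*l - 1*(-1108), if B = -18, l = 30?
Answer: 2488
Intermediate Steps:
c = 18 (c = -1*(-18) = 18)
(28 + c)*l - 1*(-1108) = (28 + 18)*30 - 1*(-1108) = 46*30 + 1108 = 1380 + 1108 = 2488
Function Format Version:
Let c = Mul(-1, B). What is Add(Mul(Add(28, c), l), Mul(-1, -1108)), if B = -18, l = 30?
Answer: 2488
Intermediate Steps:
c = 18 (c = Mul(-1, -18) = 18)
Add(Mul(Add(28, c), l), Mul(-1, -1108)) = Add(Mul(Add(28, 18), 30), Mul(-1, -1108)) = Add(Mul(46, 30), 1108) = Add(1380, 1108) = 2488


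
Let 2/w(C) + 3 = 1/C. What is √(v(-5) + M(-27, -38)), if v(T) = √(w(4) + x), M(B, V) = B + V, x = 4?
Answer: √(-7865 + 66*√11)/11 ≈ 7.9493*I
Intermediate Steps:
w(C) = 2/(-3 + 1/C)
v(T) = 6*√11/11 (v(T) = √(-2*4/(-1 + 3*4) + 4) = √(-2*4/(-1 + 12) + 4) = √(-2*4/11 + 4) = √(-2*4*1/11 + 4) = √(-8/11 + 4) = √(36/11) = 6*√11/11)
√(v(-5) + M(-27, -38)) = √(6*√11/11 + (-27 - 38)) = √(6*√11/11 - 65) = √(-65 + 6*√11/11)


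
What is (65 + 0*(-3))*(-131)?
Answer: -8515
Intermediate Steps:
(65 + 0*(-3))*(-131) = (65 + 0)*(-131) = 65*(-131) = -8515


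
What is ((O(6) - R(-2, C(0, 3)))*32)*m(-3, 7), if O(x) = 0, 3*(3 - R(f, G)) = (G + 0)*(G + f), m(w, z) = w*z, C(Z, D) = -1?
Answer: 1344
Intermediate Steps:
R(f, G) = 3 - G*(G + f)/3 (R(f, G) = 3 - (G + 0)*(G + f)/3 = 3 - G*(G + f)/3)
((O(6) - R(-2, C(0, 3)))*32)*m(-3, 7) = ((0 - (3 - 1/3*(-1)**2 - 1/3*(-1)*(-2)))*32)*(-3*7) = ((0 - (3 - 1/3*1 - 2/3))*32)*(-21) = ((0 - (3 - 1/3 - 2/3))*32)*(-21) = ((0 - 1*2)*32)*(-21) = ((0 - 2)*32)*(-21) = -2*32*(-21) = -64*(-21) = 1344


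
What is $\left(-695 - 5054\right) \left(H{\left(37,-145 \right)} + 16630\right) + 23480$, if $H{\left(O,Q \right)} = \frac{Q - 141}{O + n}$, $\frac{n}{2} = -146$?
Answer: $- \frac{24375153664}{255} \approx -9.5589 \cdot 10^{7}$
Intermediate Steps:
$n = -292$ ($n = 2 \left(-146\right) = -292$)
$H{\left(O,Q \right)} = \frac{-141 + Q}{-292 + O}$ ($H{\left(O,Q \right)} = \frac{Q - 141}{O - 292} = \frac{-141 + Q}{-292 + O}$)
$\left(-695 - 5054\right) \left(H{\left(37,-145 \right)} + 16630\right) + 23480 = \left(-695 - 5054\right) \left(\frac{-141 - 145}{-292 + 37} + 16630\right) + 23480 = - 5749 \left(\frac{1}{-255} \left(-286\right) + 16630\right) + 23480 = - 5749 \left(\left(- \frac{1}{255}\right) \left(-286\right) + 16630\right) + 23480 = - 5749 \left(\frac{286}{255} + 16630\right) + 23480 = \left(-5749\right) \frac{4240936}{255} + 23480 = - \frac{24381141064}{255} + 23480 = - \frac{24375153664}{255}$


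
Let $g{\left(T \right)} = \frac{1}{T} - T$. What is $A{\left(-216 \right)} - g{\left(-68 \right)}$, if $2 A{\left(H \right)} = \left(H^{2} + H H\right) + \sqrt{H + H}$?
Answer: $\frac{3167985}{68} + 6 i \sqrt{3} \approx 46588.0 + 10.392 i$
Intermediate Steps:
$A{\left(H \right)} = H^{2} + \frac{\sqrt{2} \sqrt{H}}{2}$ ($A{\left(H \right)} = \frac{\left(H^{2} + H H\right) + \sqrt{H + H}}{2} = \frac{\left(H^{2} + H^{2}\right) + \sqrt{2 H}}{2} = \frac{2 H^{2} + \sqrt{2} \sqrt{H}}{2} = H^{2} + \frac{\sqrt{2} \sqrt{H}}{2}$)
$A{\left(-216 \right)} - g{\left(-68 \right)} = \left(\left(-216\right)^{2} + \frac{\sqrt{2} \sqrt{-216}}{2}\right) - \left(\frac{1}{-68} - -68\right) = \left(46656 + \frac{\sqrt{2} \cdot 6 i \sqrt{6}}{2}\right) - \left(- \frac{1}{68} + 68\right) = \left(46656 + 6 i \sqrt{3}\right) - \frac{4623}{68} = \frac{3167985}{68} + 6 i \sqrt{3}$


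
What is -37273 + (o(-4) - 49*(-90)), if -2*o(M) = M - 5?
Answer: -65717/2 ≈ -32859.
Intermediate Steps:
o(M) = 5/2 - M/2 (o(M) = -(M - 5)/2 = -(-5 + M)/2 = 5/2 - M/2)
-37273 + (o(-4) - 49*(-90)) = -37273 + ((5/2 - 1/2*(-4)) - 49*(-90)) = -37273 + ((5/2 + 2) + 4410) = -37273 + (9/2 + 4410) = -37273 + 8829/2 = -65717/2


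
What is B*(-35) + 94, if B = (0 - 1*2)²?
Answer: -46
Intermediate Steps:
B = 4 (B = (0 - 2)² = (-2)² = 4)
B*(-35) + 94 = 4*(-35) + 94 = -140 + 94 = -46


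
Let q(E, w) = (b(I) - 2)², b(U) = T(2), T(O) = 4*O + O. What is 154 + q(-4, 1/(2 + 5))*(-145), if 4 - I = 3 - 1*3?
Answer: -9126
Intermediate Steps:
I = 4 (I = 4 - (3 - 1*3) = 4 - (3 - 3) = 4 - 1*0 = 4 + 0 = 4)
T(O) = 5*O
b(U) = 10 (b(U) = 5*2 = 10)
q(E, w) = 64 (q(E, w) = (10 - 2)² = 8² = 64)
154 + q(-4, 1/(2 + 5))*(-145) = 154 + 64*(-145) = 154 - 9280 = -9126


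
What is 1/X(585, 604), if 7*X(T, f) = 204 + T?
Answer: 7/789 ≈ 0.0088720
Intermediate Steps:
X(T, f) = 204/7 + T/7 (X(T, f) = (204 + T)/7 = 204/7 + T/7)
1/X(585, 604) = 1/(204/7 + (⅐)*585) = 1/(204/7 + 585/7) = 1/(789/7) = 7/789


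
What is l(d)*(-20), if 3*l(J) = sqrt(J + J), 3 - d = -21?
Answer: -80*sqrt(3)/3 ≈ -46.188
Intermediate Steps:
d = 24 (d = 3 - 1*(-21) = 3 + 21 = 24)
l(J) = sqrt(2)*sqrt(J)/3 (l(J) = sqrt(J + J)/3 = sqrt(2*J)/3 = (sqrt(2)*sqrt(J))/3 = sqrt(2)*sqrt(J)/3)
l(d)*(-20) = (sqrt(2)*sqrt(24)/3)*(-20) = (sqrt(2)*(2*sqrt(6))/3)*(-20) = (4*sqrt(3)/3)*(-20) = -80*sqrt(3)/3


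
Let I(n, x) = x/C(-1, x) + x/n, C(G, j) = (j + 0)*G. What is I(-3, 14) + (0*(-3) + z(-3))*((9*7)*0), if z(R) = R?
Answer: -17/3 ≈ -5.6667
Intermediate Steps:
C(G, j) = G*j (C(G, j) = j*G = G*j)
I(n, x) = -1 + x/n (I(n, x) = x/((-x)) + x/n = x*(-1/x) + x/n = -1 + x/n)
I(-3, 14) + (0*(-3) + z(-3))*((9*7)*0) = (14 - 1*(-3))/(-3) + (0*(-3) - 3)*((9*7)*0) = -(14 + 3)/3 + (0 - 3)*(63*0) = -⅓*17 - 3*0 = -17/3 + 0 = -17/3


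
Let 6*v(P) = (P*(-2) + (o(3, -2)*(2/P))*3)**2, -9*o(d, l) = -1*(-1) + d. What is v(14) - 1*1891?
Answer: -2326561/1323 ≈ -1758.5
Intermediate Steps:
o(d, l) = -1/9 - d/9 (o(d, l) = -(-1*(-1) + d)/9 = -(1 + d)/9 = -1/9 - d/9)
v(P) = (-2*P - 8/(3*P))**2/6 (v(P) = (P*(-2) + ((-1/9 - 1/9*3)*(2/P))*3)**2/6 = (-2*P + ((-1/9 - 1/3)*(2/P))*3)**2/6 = (-2*P - 8/(9*P)*3)**2/6 = (-2*P - 8/(3*P))**2/6)
v(14) - 1*1891 = (2/27)*(4 + 3*14**2)**2/14**2 - 1*1891 = (2/27)*(1/196)*(4 + 3*196)**2 - 1891 = (2/27)*(1/196)*(4 + 588)**2 - 1891 = (2/27)*(1/196)*592**2 - 1891 = (2/27)*(1/196)*350464 - 1891 = 175232/1323 - 1891 = -2326561/1323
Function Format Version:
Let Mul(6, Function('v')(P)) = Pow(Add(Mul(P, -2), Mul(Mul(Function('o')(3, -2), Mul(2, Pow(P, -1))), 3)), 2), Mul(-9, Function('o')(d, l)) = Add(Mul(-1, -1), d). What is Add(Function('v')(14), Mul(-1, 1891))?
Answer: Rational(-2326561, 1323) ≈ -1758.5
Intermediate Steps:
Function('o')(d, l) = Add(Rational(-1, 9), Mul(Rational(-1, 9), d)) (Function('o')(d, l) = Mul(Rational(-1, 9), Add(Mul(-1, -1), d)) = Mul(Rational(-1, 9), Add(1, d)) = Add(Rational(-1, 9), Mul(Rational(-1, 9), d)))
Function('v')(P) = Mul(Rational(1, 6), Pow(Add(Mul(-2, P), Mul(Rational(-8, 3), Pow(P, -1))), 2)) (Function('v')(P) = Mul(Rational(1, 6), Pow(Add(Mul(P, -2), Mul(Mul(Add(Rational(-1, 9), Mul(Rational(-1, 9), 3)), Mul(2, Pow(P, -1))), 3)), 2)) = Mul(Rational(1, 6), Pow(Add(Mul(-2, P), Mul(Mul(Add(Rational(-1, 9), Rational(-1, 3)), Mul(2, Pow(P, -1))), 3)), 2)) = Mul(Rational(1, 6), Pow(Add(Mul(-2, P), Mul(Mul(Rational(-4, 9), Mul(2, Pow(P, -1))), 3)), 2)) = Mul(Rational(1, 6), Pow(Add(Mul(-2, P), Mul(Mul(Rational(-8, 9), Pow(P, -1)), 3)), 2)) = Mul(Rational(1, 6), Pow(Add(Mul(-2, P), Mul(Rational(-8, 3), Pow(P, -1))), 2)))
Add(Function('v')(14), Mul(-1, 1891)) = Add(Mul(Rational(2, 27), Pow(14, -2), Pow(Add(4, Mul(3, Pow(14, 2))), 2)), Mul(-1, 1891)) = Add(Mul(Rational(2, 27), Rational(1, 196), Pow(Add(4, Mul(3, 196)), 2)), -1891) = Add(Mul(Rational(2, 27), Rational(1, 196), Pow(Add(4, 588), 2)), -1891) = Add(Mul(Rational(2, 27), Rational(1, 196), Pow(592, 2)), -1891) = Add(Mul(Rational(2, 27), Rational(1, 196), 350464), -1891) = Add(Rational(175232, 1323), -1891) = Rational(-2326561, 1323)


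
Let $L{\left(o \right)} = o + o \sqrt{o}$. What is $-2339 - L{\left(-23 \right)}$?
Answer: $-2316 + 23 i \sqrt{23} \approx -2316.0 + 110.3 i$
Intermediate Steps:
$L{\left(o \right)} = o + o^{\frac{3}{2}}$
$-2339 - L{\left(-23 \right)} = -2339 - \left(-23 + \left(-23\right)^{\frac{3}{2}}\right) = -2339 - \left(-23 - 23 i \sqrt{23}\right) = -2339 + \left(23 + 23 i \sqrt{23}\right) = -2316 + 23 i \sqrt{23}$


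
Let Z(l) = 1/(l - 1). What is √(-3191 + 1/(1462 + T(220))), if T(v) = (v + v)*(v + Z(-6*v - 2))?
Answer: I*√53928054144880149758/130000186 ≈ 56.489*I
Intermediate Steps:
Z(l) = 1/(-1 + l)
T(v) = 2*v*(v + 1/(-3 - 6*v)) (T(v) = (v + v)*(v + 1/(-1 + (-6*v - 2))) = (2*v)*(v + 1/(-1 + (-2 - 6*v))) = (2*v)*(v + 1/(-3 - 6*v)) = 2*v*(v + 1/(-3 - 6*v)))
√(-3191 + 1/(1462 + T(220))) = √(-3191 + 1/(1462 + (⅔)*220*(-1 + 3*220*(1 + 2*220))/(1 + 2*220))) = √(-3191 + 1/(1462 + (⅔)*220*(-1 + 3*220*(1 + 440))/(1 + 440))) = √(-3191 + 1/(1462 + (⅔)*220*(-1 + 3*220*441)/441)) = √(-3191 + 1/(1462 + (⅔)*220*(1/441)*(-1 + 291060))) = √(-3191 + 1/(1462 + (⅔)*220*(1/441)*291059)) = √(-3191 + 1/(1462 + 128065960/1323)) = √(-3191 + 1/(130000186/1323)) = √(-3191 + 1323/130000186) = √(-414830592203/130000186) = I*√53928054144880149758/130000186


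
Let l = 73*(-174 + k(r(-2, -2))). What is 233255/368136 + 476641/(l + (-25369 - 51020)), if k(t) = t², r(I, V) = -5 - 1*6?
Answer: -78374065693/14772929544 ≈ -5.3053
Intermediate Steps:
r(I, V) = -11 (r(I, V) = -5 - 6 = -11)
l = -3869 (l = 73*(-174 + (-11)²) = 73*(-174 + 121) = 73*(-53) = -3869)
233255/368136 + 476641/(l + (-25369 - 51020)) = 233255/368136 + 476641/(-3869 + (-25369 - 51020)) = 233255*(1/368136) + 476641/(-3869 - 76389) = 233255/368136 + 476641/(-80258) = 233255/368136 + 476641*(-1/80258) = 233255/368136 - 476641/80258 = -78374065693/14772929544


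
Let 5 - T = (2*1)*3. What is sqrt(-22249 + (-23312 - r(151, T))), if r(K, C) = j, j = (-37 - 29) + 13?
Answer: 2*I*sqrt(11377) ≈ 213.33*I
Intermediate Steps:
T = -1 (T = 5 - 2*1*3 = 5 - 2*3 = 5 - 1*6 = 5 - 6 = -1)
j = -53 (j = -66 + 13 = -53)
r(K, C) = -53
sqrt(-22249 + (-23312 - r(151, T))) = sqrt(-22249 + (-23312 - 1*(-53))) = sqrt(-22249 + (-23312 + 53)) = sqrt(-22249 - 23259) = sqrt(-45508) = 2*I*sqrt(11377)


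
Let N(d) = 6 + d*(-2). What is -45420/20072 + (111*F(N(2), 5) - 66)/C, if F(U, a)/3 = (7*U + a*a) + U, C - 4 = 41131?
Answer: -398908359/206415430 ≈ -1.9326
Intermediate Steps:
C = 41135 (C = 4 + 41131 = 41135)
N(d) = 6 - 2*d
F(U, a) = 3*a**2 + 24*U (F(U, a) = 3*((7*U + a*a) + U) = 3*((7*U + a**2) + U) = 3*((a**2 + 7*U) + U) = 3*(a**2 + 8*U) = 3*a**2 + 24*U)
-45420/20072 + (111*F(N(2), 5) - 66)/C = -45420/20072 + (111*(3*5**2 + 24*(6 - 2*2)) - 66)/41135 = -45420*1/20072 + (111*(3*25 + 24*(6 - 4)) - 66)*(1/41135) = -11355/5018 + (111*(75 + 24*2) - 66)*(1/41135) = -11355/5018 + (111*(75 + 48) - 66)*(1/41135) = -11355/5018 + (111*123 - 66)*(1/41135) = -11355/5018 + (13653 - 66)*(1/41135) = -11355/5018 + 13587*(1/41135) = -11355/5018 + 13587/41135 = -398908359/206415430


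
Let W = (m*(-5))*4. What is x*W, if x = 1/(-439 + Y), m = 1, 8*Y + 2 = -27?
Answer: 160/3541 ≈ 0.045185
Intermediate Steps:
Y = -29/8 (Y = -¼ + (⅛)*(-27) = -¼ - 27/8 = -29/8 ≈ -3.6250)
W = -20 (W = (1*(-5))*4 = -5*4 = -20)
x = -8/3541 (x = 1/(-439 - 29/8) = 1/(-3541/8) = -8/3541 ≈ -0.0022592)
x*W = -8/3541*(-20) = 160/3541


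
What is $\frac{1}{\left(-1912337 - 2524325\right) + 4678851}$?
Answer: $\frac{1}{242189} \approx 4.129 \cdot 10^{-6}$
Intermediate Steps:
$\frac{1}{\left(-1912337 - 2524325\right) + 4678851} = \frac{1}{-4436662 + 4678851} = \frac{1}{242189}$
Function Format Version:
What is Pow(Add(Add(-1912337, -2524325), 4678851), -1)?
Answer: Rational(1, 242189) ≈ 4.1290e-6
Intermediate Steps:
Pow(Add(Add(-1912337, -2524325), 4678851), -1) = Pow(Add(-4436662, 4678851), -1) = Pow(242189, -1) = Rational(1, 242189)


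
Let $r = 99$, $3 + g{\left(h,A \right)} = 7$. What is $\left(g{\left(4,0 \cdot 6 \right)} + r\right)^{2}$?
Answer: $10609$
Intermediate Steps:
$g{\left(h,A \right)} = 4$ ($g{\left(h,A \right)} = -3 + 7 = 4$)
$\left(g{\left(4,0 \cdot 6 \right)} + r\right)^{2} = \left(4 + 99\right)^{2} = 103^{2} = 10609$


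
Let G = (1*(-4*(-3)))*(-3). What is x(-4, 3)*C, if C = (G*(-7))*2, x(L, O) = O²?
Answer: 4536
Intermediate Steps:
G = -36 (G = (1*12)*(-3) = 12*(-3) = -36)
C = 504 (C = -36*(-7)*2 = 252*2 = 504)
x(-4, 3)*C = 3²*504 = 9*504 = 4536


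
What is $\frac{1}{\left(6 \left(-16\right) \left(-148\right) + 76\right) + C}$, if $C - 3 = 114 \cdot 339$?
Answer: $\frac{1}{52933} \approx 1.8892 \cdot 10^{-5}$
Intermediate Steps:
$C = 38649$ ($C = 3 + 114 \cdot 339 = 3 + 38646 = 38649$)
$\frac{1}{\left(6 \left(-16\right) \left(-148\right) + 76\right) + C} = \frac{1}{\left(6 \left(-16\right) \left(-148\right) + 76\right) + 38649} = \frac{1}{\left(\left(-96\right) \left(-148\right) + 76\right) + 38649} = \frac{1}{\left(14208 + 76\right) + 38649} = \frac{1}{14284 + 38649} = \frac{1}{52933}$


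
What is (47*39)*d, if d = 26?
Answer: 47658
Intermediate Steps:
(47*39)*d = (47*39)*26 = 1833*26 = 47658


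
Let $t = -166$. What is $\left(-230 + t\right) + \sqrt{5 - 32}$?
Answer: $-396 + 3 i \sqrt{3} \approx -396.0 + 5.1962 i$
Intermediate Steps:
$\left(-230 + t\right) + \sqrt{5 - 32} = \left(-230 - 166\right) + \sqrt{5 - 32} = -396 + \sqrt{-27} = -396 + 3 i \sqrt{3}$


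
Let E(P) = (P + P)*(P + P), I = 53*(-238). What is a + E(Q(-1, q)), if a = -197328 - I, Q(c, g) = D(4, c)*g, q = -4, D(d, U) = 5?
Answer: -183114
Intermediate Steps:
I = -12614
Q(c, g) = 5*g
E(P) = 4*P² (E(P) = (2*P)*(2*P) = 4*P²)
a = -184714 (a = -197328 - 1*(-12614) = -197328 + 12614 = -184714)
a + E(Q(-1, q)) = -184714 + 4*(5*(-4))² = -184714 + 4*(-20)² = -184714 + 4*400 = -184714 + 1600 = -183114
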